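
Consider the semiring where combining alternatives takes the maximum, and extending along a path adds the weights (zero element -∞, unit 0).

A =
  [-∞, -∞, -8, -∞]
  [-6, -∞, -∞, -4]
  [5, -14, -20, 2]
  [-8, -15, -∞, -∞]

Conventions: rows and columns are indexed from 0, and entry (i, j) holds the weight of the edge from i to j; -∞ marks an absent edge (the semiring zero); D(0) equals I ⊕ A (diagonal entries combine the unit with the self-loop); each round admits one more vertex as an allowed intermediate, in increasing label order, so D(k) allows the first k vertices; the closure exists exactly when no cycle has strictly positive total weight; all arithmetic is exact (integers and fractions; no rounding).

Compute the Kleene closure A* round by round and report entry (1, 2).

D(0):
  [0, -∞, -8, -∞]
  [-6, 0, -∞, -4]
  [5, -14, 0, 2]
  [-8, -15, -∞, 0]
D(1):
  [0, -∞, -8, -∞]
  [-6, 0, -14, -4]
  [5, -14, 0, 2]
  [-8, -15, -16, 0]
D(2):
  [0, -∞, -8, -∞]
  [-6, 0, -14, -4]
  [5, -14, 0, 2]
  [-8, -15, -16, 0]
D(3):
  [0, -22, -8, -6]
  [-6, 0, -14, -4]
  [5, -14, 0, 2]
  [-8, -15, -16, 0]
D(4):
  [0, -21, -8, -6]
  [-6, 0, -14, -4]
  [5, -13, 0, 2]
  [-8, -15, -16, 0]
Answer: A*[1][2] = -14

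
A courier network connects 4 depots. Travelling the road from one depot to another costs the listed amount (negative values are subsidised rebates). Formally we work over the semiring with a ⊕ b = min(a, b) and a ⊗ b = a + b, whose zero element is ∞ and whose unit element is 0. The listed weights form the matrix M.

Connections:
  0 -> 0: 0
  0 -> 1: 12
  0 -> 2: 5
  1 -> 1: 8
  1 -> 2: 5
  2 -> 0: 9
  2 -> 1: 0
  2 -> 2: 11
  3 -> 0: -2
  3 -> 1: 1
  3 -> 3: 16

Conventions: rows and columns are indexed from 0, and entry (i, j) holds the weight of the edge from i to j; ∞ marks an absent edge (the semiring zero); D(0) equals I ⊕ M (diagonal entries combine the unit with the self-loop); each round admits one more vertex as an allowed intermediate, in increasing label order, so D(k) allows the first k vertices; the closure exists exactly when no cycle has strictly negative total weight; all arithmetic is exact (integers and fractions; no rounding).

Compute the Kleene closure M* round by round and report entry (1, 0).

D(0):
  [0, 12, 5, ∞]
  [∞, 0, 5, ∞]
  [9, 0, 0, ∞]
  [-2, 1, ∞, 0]
D(1):
  [0, 12, 5, ∞]
  [∞, 0, 5, ∞]
  [9, 0, 0, ∞]
  [-2, 1, 3, 0]
D(2):
  [0, 12, 5, ∞]
  [∞, 0, 5, ∞]
  [9, 0, 0, ∞]
  [-2, 1, 3, 0]
D(3):
  [0, 5, 5, ∞]
  [14, 0, 5, ∞]
  [9, 0, 0, ∞]
  [-2, 1, 3, 0]
D(4):
  [0, 5, 5, ∞]
  [14, 0, 5, ∞]
  [9, 0, 0, ∞]
  [-2, 1, 3, 0]
Answer: M*[1][0] = 14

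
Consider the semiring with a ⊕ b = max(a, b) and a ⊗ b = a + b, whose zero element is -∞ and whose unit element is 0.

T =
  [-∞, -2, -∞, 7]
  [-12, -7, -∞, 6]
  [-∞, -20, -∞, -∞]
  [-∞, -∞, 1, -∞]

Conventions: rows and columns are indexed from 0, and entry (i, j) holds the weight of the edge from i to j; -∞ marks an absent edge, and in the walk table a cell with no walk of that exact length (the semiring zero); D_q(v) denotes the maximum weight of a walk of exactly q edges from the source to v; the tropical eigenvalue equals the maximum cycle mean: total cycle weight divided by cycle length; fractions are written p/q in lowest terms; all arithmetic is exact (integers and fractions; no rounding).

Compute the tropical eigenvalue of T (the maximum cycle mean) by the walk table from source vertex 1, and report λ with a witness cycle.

q=0: [-∞, 0, -∞, -∞]
q=1: [-12, -7, -∞, 6]
q=2: [-19, -14, 7, -1]
q=3: [-26, -13, 0, -8]
q=4: [-25, -20, -7, -7]
Optimal cycle mean attained by: cycle 1->3->2->1, total 6 + 1 + (-20), length 3.
Answer: λ = -13/3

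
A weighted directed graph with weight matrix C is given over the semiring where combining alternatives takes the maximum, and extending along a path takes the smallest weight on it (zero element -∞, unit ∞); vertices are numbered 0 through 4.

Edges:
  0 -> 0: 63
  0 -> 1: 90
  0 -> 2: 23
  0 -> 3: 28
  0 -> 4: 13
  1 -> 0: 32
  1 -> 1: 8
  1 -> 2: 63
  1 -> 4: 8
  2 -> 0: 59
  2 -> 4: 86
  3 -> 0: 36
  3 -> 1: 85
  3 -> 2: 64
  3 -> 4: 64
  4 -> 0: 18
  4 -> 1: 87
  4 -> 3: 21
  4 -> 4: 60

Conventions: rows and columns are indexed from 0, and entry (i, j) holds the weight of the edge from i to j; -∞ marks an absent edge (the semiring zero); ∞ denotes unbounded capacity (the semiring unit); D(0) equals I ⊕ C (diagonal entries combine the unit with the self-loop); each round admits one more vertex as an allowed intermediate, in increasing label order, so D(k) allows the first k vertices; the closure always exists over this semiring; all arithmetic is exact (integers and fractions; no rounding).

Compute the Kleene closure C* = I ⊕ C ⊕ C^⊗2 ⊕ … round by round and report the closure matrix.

D(0):
  [∞, 90, 23, 28, 13]
  [32, ∞, 63, -∞, 8]
  [59, -∞, ∞, -∞, 86]
  [36, 85, 64, ∞, 64]
  [18, 87, -∞, 21, ∞]
D(1):
  [∞, 90, 23, 28, 13]
  [32, ∞, 63, 28, 13]
  [59, 59, ∞, 28, 86]
  [36, 85, 64, ∞, 64]
  [18, 87, 18, 21, ∞]
D(2):
  [∞, 90, 63, 28, 13]
  [32, ∞, 63, 28, 13]
  [59, 59, ∞, 28, 86]
  [36, 85, 64, ∞, 64]
  [32, 87, 63, 28, ∞]
D(3):
  [∞, 90, 63, 28, 63]
  [59, ∞, 63, 28, 63]
  [59, 59, ∞, 28, 86]
  [59, 85, 64, ∞, 64]
  [59, 87, 63, 28, ∞]
D(4):
  [∞, 90, 63, 28, 63]
  [59, ∞, 63, 28, 63]
  [59, 59, ∞, 28, 86]
  [59, 85, 64, ∞, 64]
  [59, 87, 63, 28, ∞]
D(5):
  [∞, 90, 63, 28, 63]
  [59, ∞, 63, 28, 63]
  [59, 86, ∞, 28, 86]
  [59, 85, 64, ∞, 64]
  [59, 87, 63, 28, ∞]
Answer: C* = [[∞, 90, 63, 28, 63], [59, ∞, 63, 28, 63], [59, 86, ∞, 28, 86], [59, 85, 64, ∞, 64], [59, 87, 63, 28, ∞]]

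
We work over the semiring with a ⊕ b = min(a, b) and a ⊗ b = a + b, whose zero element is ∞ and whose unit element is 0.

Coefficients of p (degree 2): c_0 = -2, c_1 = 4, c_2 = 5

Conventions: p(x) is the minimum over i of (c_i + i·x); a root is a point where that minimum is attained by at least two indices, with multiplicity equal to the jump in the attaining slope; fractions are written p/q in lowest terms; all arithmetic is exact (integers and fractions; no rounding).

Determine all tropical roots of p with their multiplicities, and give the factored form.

hull edge (i=0, c=-2) to (i=2, c=5): slope 7/2, span 2
Factored form: p(x) = 5 ⊗ (x ⊕ (-7/2)) ⊗ (x ⊕ (-7/2))
Answer: roots = -7/2 (mult 2)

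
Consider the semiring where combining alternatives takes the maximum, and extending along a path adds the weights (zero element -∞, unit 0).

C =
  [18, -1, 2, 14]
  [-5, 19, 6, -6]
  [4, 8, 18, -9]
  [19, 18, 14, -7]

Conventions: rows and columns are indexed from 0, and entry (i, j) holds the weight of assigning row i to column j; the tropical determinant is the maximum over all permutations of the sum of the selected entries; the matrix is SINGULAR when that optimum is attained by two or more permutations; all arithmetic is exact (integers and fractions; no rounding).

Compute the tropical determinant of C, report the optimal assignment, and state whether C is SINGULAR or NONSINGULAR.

σ = (0, 1, 2, 3): 18 + 19 + 18 + (-7) = 48
σ = (0, 1, 3, 2): 18 + 19 + (-9) + 14 = 42
σ = (0, 2, 1, 3): 18 + 6 + 8 + (-7) = 25
σ = (0, 2, 3, 1): 18 + 6 + (-9) + 18 = 33
σ = (0, 3, 1, 2): 18 + (-6) + 8 + 14 = 34
σ = (0, 3, 2, 1): 18 + (-6) + 18 + 18 = 48
σ = (1, 0, 2, 3): (-1) + (-5) + 18 + (-7) = 5
σ = (1, 0, 3, 2): (-1) + (-5) + (-9) + 14 = -1
σ = (1, 2, 0, 3): (-1) + 6 + 4 + (-7) = 2
σ = (1, 2, 3, 0): (-1) + 6 + (-9) + 19 = 15
σ = (1, 3, 0, 2): (-1) + (-6) + 4 + 14 = 11
σ = (1, 3, 2, 0): (-1) + (-6) + 18 + 19 = 30
σ = (2, 0, 1, 3): 2 + (-5) + 8 + (-7) = -2
σ = (2, 0, 3, 1): 2 + (-5) + (-9) + 18 = 6
σ = (2, 1, 0, 3): 2 + 19 + 4 + (-7) = 18
σ = (2, 1, 3, 0): 2 + 19 + (-9) + 19 = 31
σ = (2, 3, 0, 1): 2 + (-6) + 4 + 18 = 18
σ = (2, 3, 1, 0): 2 + (-6) + 8 + 19 = 23
σ = (3, 0, 1, 2): 14 + (-5) + 8 + 14 = 31
σ = (3, 0, 2, 1): 14 + (-5) + 18 + 18 = 45
σ = (3, 1, 0, 2): 14 + 19 + 4 + 14 = 51
σ = (3, 1, 2, 0): 14 + 19 + 18 + 19 = 70
σ = (3, 2, 0, 1): 14 + 6 + 4 + 18 = 42
σ = (3, 2, 1, 0): 14 + 6 + 8 + 19 = 47
Optimal value attained by: σ = (3, 1, 2, 0).
Answer: det⊕(C) = 70; verdict: NONSINGULAR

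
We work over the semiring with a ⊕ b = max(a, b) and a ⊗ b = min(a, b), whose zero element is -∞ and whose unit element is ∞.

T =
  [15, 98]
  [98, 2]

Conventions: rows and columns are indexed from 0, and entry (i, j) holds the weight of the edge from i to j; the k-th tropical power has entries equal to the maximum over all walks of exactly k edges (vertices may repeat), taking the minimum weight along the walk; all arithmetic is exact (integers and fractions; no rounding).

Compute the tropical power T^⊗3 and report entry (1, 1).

T^⊗2:
  [98, 15]
  [15, 98]
T^⊗3:
  [15, 98]
  [98, 15]
Key observation: the optimum is the walk 1->0->0->1, with weight 98 min 15 min 98 = 15.
Optimal value attained by: walk 1->0->0->1.
Answer: (T^⊗3)[1][1] = 15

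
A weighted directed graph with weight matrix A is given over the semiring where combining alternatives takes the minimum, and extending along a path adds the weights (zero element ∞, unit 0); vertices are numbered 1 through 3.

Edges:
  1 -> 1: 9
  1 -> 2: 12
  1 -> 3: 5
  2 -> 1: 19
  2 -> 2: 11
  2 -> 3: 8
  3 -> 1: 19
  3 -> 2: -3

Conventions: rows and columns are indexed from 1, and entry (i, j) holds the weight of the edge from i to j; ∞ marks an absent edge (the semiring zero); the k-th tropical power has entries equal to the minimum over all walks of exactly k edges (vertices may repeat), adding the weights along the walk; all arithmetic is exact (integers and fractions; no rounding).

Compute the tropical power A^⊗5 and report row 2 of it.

A^⊗2:
  [18, 2, 14]
  [27, 5, 19]
  [16, 8, 5]
A^⊗3:
  [21, 11, 10]
  [24, 16, 13]
  [24, 2, 16]
A^⊗4:
  [29, 7, 19]
  [32, 10, 24]
  [21, 13, 10]
A^⊗5:
  [26, 16, 15]
  [29, 21, 18]
  [29, 7, 21]
Answer: row 2 of A^⊗5 = [29, 21, 18]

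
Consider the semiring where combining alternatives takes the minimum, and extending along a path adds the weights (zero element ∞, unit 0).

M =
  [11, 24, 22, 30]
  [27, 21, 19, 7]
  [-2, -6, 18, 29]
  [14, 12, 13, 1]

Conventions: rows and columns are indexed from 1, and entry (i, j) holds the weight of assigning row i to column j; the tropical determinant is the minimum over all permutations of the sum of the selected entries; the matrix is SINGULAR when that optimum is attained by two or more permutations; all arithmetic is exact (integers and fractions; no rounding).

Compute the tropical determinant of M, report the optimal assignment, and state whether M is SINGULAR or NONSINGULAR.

σ = (1, 2, 3, 4): 11 + 21 + 18 + 1 = 51
σ = (1, 2, 4, 3): 11 + 21 + 29 + 13 = 74
σ = (1, 3, 2, 4): 11 + 19 + (-6) + 1 = 25
σ = (1, 3, 4, 2): 11 + 19 + 29 + 12 = 71
σ = (1, 4, 2, 3): 11 + 7 + (-6) + 13 = 25
σ = (1, 4, 3, 2): 11 + 7 + 18 + 12 = 48
σ = (2, 1, 3, 4): 24 + 27 + 18 + 1 = 70
σ = (2, 1, 4, 3): 24 + 27 + 29 + 13 = 93
σ = (2, 3, 1, 4): 24 + 19 + (-2) + 1 = 42
σ = (2, 3, 4, 1): 24 + 19 + 29 + 14 = 86
σ = (2, 4, 1, 3): 24 + 7 + (-2) + 13 = 42
σ = (2, 4, 3, 1): 24 + 7 + 18 + 14 = 63
σ = (3, 1, 2, 4): 22 + 27 + (-6) + 1 = 44
σ = (3, 1, 4, 2): 22 + 27 + 29 + 12 = 90
σ = (3, 2, 1, 4): 22 + 21 + (-2) + 1 = 42
σ = (3, 2, 4, 1): 22 + 21 + 29 + 14 = 86
σ = (3, 4, 1, 2): 22 + 7 + (-2) + 12 = 39
σ = (3, 4, 2, 1): 22 + 7 + (-6) + 14 = 37
σ = (4, 1, 2, 3): 30 + 27 + (-6) + 13 = 64
σ = (4, 1, 3, 2): 30 + 27 + 18 + 12 = 87
σ = (4, 2, 1, 3): 30 + 21 + (-2) + 13 = 62
σ = (4, 2, 3, 1): 30 + 21 + 18 + 14 = 83
σ = (4, 3, 1, 2): 30 + 19 + (-2) + 12 = 59
σ = (4, 3, 2, 1): 30 + 19 + (-6) + 14 = 57
Optimal value attained by: σ = (1, 3, 2, 4).
Answer: det⊕(M) = 25; verdict: SINGULAR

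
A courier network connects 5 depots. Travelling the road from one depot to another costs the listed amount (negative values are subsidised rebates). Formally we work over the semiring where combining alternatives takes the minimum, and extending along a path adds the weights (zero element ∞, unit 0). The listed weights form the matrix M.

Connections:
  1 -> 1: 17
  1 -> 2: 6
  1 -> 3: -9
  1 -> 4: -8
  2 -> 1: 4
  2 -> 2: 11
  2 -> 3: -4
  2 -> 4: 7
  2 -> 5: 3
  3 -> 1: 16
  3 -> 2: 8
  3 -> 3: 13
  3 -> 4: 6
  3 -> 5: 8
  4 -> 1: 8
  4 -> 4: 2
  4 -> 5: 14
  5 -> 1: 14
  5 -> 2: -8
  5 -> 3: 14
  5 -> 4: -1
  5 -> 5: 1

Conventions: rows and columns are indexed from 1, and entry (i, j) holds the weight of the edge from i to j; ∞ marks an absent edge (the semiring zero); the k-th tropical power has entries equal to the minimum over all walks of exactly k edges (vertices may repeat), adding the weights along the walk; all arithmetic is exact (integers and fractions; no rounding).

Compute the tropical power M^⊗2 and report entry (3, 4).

M^⊗2:
  [0, -1, 2, -6, -1]
  [12, -5, -5, -4, 4]
  [12, 0, 4, 7, 9]
  [10, 6, -1, 0, 15]
  [-4, -7, -12, -1, -5]
Key observation: the optimum is the walk 3->5->4, with weight 8 + (-1) = 7.
Optimal value attained by: walk 3->5->4.
Answer: (M^⊗2)[3][4] = 7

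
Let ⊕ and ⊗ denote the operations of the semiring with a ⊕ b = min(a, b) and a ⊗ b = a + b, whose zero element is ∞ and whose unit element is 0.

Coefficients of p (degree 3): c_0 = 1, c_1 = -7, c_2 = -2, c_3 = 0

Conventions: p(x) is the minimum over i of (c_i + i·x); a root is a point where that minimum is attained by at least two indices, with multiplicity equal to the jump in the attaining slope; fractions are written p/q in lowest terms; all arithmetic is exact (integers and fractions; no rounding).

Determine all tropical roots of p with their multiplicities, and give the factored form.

hull edge (i=0, c=1) to (i=1, c=-7): slope -8, span 1
hull edge (i=1, c=-7) to (i=3, c=0): slope 7/2, span 2
Factored form: p(x) = 0 ⊗ (x ⊕ (-7/2)) ⊗ (x ⊕ (-7/2)) ⊗ (x ⊕ 8)
Answer: roots = -7/2 (mult 2), 8 (mult 1)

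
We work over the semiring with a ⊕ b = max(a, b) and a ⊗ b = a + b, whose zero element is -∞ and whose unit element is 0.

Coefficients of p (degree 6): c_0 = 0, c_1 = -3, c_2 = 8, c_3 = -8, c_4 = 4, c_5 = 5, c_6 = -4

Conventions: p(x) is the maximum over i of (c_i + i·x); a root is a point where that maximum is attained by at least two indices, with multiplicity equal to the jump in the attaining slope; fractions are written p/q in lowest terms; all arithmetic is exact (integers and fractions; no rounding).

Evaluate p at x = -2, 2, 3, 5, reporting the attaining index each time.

p(-2) = max(0+0·(-2)=0, -3+1·(-2)=-5, 8+2·(-2)=4, -8+3·(-2)=-14, 4+4·(-2)=-4, 5+5·(-2)=-5, -4+6·(-2)=-16) = 4 (attained by i=2)
p(2) = max(0+0·2=0, -3+1·2=-1, 8+2·2=12, -8+3·2=-2, 4+4·2=12, 5+5·2=15, -4+6·2=8) = 15 (attained by i=5)
p(3) = max(0+0·3=0, -3+1·3=0, 8+2·3=14, -8+3·3=1, 4+4·3=16, 5+5·3=20, -4+6·3=14) = 20 (attained by i=5)
p(5) = max(0+0·5=0, -3+1·5=2, 8+2·5=18, -8+3·5=7, 4+4·5=24, 5+5·5=30, -4+6·5=26) = 30 (attained by i=5)
Answer: p(-2) = 4; p(2) = 15; p(3) = 20; p(5) = 30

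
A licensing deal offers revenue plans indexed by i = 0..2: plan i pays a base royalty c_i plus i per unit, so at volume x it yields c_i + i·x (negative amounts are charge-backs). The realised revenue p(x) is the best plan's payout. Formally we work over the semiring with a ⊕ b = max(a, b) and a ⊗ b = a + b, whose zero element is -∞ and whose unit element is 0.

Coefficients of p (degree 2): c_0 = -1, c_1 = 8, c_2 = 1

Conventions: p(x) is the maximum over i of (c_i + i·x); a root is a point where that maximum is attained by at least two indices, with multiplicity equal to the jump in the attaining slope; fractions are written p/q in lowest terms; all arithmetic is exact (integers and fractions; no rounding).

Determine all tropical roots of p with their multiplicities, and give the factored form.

hull edge (i=0, c=-1) to (i=1, c=8): slope 9, span 1
hull edge (i=1, c=8) to (i=2, c=1): slope -7, span 1
Factored form: p(x) = 1 ⊗ (x ⊕ (-9)) ⊗ (x ⊕ 7)
Answer: roots = -9 (mult 1), 7 (mult 1)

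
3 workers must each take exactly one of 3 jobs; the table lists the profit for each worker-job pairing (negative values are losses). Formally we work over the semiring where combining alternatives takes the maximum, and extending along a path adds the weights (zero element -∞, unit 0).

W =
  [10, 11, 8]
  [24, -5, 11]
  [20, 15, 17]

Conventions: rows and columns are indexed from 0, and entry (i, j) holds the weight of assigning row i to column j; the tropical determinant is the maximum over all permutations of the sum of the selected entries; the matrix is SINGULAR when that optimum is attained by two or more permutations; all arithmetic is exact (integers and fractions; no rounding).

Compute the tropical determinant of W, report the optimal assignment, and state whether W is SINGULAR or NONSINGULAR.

σ = (0, 1, 2): 10 + (-5) + 17 = 22
σ = (0, 2, 1): 10 + 11 + 15 = 36
σ = (1, 0, 2): 11 + 24 + 17 = 52
σ = (1, 2, 0): 11 + 11 + 20 = 42
σ = (2, 0, 1): 8 + 24 + 15 = 47
σ = (2, 1, 0): 8 + (-5) + 20 = 23
Optimal value attained by: σ = (1, 0, 2).
Answer: det⊕(W) = 52; verdict: NONSINGULAR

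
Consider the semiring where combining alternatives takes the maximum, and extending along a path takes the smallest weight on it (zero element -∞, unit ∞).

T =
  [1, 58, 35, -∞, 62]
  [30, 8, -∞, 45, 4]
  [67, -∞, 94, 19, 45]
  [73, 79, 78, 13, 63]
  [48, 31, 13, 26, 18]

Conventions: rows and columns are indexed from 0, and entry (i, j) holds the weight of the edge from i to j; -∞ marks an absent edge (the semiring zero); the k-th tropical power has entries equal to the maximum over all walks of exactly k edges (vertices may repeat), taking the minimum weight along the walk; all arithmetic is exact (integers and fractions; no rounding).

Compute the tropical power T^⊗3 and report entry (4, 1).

T^⊗2:
  [48, 31, 35, 45, 35]
  [45, 45, 45, 13, 45]
  [67, 58, 94, 26, 62]
  [67, 58, 78, 45, 62]
  [30, 48, 35, 31, 48]
T^⊗3:
  [45, 48, 45, 31, 48]
  [45, 45, 45, 45, 45]
  [67, 58, 94, 45, 62]
  [67, 58, 78, 45, 62]
  [48, 31, 35, 45, 35]
Key observation: the optimum is the walk 4->0->4->1, with weight 48 min 62 min 31 = 31.
Optimal value attained by: walk 4->0->4->1.
Answer: (T^⊗3)[4][1] = 31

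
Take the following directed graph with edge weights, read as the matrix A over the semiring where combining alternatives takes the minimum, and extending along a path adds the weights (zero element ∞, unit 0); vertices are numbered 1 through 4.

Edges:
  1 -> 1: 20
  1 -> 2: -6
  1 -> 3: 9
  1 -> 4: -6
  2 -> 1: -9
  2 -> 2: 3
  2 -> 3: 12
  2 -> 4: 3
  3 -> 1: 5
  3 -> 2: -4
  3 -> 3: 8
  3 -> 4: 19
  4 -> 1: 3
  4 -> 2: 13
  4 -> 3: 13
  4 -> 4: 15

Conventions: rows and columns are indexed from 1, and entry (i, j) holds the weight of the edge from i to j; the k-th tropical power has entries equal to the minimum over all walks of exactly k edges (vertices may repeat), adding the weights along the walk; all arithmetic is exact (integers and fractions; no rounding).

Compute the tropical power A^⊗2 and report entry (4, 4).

A^⊗2:
  [-15, -3, 6, -3]
  [-6, -15, 0, -15]
  [-13, -1, 8, -1]
  [4, -3, 12, -3]
Key observation: the optimum is the walk 4->1->4, with weight 3 + (-6) = -3.
Optimal value attained by: walk 4->1->4.
Answer: (A^⊗2)[4][4] = -3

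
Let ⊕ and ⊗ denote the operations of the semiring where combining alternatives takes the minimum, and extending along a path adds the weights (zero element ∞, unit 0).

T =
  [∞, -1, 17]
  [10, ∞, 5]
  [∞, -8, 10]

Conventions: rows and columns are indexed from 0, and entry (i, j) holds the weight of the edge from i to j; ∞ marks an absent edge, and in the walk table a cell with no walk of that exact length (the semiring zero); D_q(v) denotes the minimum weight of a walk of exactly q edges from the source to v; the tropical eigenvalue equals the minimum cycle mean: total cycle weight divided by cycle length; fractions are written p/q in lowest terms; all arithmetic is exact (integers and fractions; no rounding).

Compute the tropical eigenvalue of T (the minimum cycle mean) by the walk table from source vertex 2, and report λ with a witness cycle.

q=0: [∞, ∞, 0]
q=1: [∞, -8, 10]
q=2: [2, 2, -3]
q=3: [12, -11, 7]
Optimal cycle mean attained by: cycle 1->2->1, total 5 + (-8), length 2.
Answer: λ = -3/2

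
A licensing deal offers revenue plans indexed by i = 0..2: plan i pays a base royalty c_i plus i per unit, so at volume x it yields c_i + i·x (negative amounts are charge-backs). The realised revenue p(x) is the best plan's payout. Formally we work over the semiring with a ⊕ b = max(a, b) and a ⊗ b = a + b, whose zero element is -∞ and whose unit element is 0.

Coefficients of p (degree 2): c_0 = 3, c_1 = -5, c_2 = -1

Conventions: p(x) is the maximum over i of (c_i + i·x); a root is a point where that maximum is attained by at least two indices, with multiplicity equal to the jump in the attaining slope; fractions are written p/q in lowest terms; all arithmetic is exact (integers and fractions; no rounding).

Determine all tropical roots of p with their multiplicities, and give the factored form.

hull edge (i=0, c=3) to (i=2, c=-1): slope -2, span 2
Factored form: p(x) = -1 ⊗ (x ⊕ 2) ⊗ (x ⊕ 2)
Answer: roots = 2 (mult 2)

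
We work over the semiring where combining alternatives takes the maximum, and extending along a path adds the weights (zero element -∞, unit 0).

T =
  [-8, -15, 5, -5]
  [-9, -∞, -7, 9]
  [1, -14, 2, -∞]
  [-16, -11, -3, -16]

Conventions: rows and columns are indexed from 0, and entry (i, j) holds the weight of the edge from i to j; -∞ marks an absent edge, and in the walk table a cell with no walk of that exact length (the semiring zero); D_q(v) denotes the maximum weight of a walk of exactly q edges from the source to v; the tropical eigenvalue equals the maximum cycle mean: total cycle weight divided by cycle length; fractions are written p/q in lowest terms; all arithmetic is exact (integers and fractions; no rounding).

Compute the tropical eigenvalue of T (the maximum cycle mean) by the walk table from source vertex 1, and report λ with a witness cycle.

q=0: [-∞, 0, -∞, -∞]
q=1: [-9, -∞, -7, 9]
q=2: [-6, -2, 6, -7]
q=3: [7, -8, 8, 7]
q=4: [9, -4, 12, 2]
Optimal cycle mean attained by: cycle 0->2->0, total 5 + 1, length 2.
Answer: λ = 3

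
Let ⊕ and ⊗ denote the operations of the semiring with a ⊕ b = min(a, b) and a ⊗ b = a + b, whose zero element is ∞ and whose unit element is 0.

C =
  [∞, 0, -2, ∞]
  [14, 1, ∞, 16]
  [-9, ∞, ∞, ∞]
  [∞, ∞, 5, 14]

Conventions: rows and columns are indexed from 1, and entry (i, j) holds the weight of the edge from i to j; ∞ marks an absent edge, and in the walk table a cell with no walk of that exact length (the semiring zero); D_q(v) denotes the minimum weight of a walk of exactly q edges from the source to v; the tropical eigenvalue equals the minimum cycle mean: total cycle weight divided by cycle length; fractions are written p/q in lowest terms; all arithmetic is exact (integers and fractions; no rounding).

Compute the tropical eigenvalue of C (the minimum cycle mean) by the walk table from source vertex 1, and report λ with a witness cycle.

q=0: [0, ∞, ∞, ∞]
q=1: [∞, 0, -2, ∞]
q=2: [-11, 1, ∞, 16]
q=3: [15, -11, -13, 17]
q=4: [-22, -10, 13, 5]
Optimal cycle mean attained by: cycle 1->3->1, total (-2) + (-9), length 2.
Answer: λ = -11/2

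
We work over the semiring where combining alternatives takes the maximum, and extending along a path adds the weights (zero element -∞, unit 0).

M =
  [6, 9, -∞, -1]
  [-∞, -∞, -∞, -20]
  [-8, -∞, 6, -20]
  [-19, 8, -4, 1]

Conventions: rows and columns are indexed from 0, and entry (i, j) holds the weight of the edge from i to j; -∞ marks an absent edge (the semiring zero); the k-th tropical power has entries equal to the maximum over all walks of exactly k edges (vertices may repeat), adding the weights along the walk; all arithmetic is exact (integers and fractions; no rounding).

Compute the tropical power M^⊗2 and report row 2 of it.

M^⊗2:
  [12, 15, -5, 5]
  [-39, -12, -24, -19]
  [-2, 1, 12, -9]
  [-12, 9, 2, 2]
Answer: row 2 of M^⊗2 = [-2, 1, 12, -9]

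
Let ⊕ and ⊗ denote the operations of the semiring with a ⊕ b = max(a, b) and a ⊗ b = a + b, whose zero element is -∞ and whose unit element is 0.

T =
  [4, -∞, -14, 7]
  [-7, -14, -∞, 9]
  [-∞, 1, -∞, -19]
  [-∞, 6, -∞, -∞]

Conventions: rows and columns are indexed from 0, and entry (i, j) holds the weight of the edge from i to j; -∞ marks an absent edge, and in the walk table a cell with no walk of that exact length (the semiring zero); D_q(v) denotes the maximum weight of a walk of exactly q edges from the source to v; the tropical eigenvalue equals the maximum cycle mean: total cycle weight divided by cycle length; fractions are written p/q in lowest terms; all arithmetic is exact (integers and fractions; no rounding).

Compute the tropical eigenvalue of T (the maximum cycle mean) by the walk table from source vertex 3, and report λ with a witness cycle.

q=0: [-∞, -∞, -∞, 0]
q=1: [-∞, 6, -∞, -∞]
q=2: [-1, -8, -∞, 15]
q=3: [3, 21, -15, 6]
q=4: [14, 12, -11, 30]
Optimal cycle mean attained by: cycle 1->3->1, total 9 + 6, length 2.
Answer: λ = 15/2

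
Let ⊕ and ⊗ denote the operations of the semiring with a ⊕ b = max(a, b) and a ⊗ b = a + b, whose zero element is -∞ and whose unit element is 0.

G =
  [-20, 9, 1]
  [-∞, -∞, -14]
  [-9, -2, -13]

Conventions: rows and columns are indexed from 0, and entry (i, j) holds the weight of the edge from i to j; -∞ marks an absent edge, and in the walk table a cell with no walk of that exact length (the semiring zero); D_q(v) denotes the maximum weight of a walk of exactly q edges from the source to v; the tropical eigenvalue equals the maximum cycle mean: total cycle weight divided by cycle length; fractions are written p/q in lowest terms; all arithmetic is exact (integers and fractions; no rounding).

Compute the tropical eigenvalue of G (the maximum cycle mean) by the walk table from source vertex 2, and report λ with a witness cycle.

q=0: [-∞, -∞, 0]
q=1: [-9, -2, -13]
q=2: [-22, 0, -8]
q=3: [-17, -10, -14]
Optimal cycle mean attained by: cycle 0->2->0, total 1 + (-9), length 2.
Answer: λ = -4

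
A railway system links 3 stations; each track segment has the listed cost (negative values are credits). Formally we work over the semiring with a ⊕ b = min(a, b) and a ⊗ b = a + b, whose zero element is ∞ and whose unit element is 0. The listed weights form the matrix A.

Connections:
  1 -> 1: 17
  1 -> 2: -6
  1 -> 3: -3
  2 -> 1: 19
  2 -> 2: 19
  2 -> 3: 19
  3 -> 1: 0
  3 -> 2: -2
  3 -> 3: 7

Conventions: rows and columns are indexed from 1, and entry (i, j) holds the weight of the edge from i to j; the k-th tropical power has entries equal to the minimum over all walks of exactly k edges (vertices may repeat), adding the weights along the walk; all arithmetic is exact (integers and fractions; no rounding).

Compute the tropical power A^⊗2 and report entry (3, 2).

A^⊗2:
  [-3, -5, 4]
  [19, 13, 16]
  [7, -6, -3]
Key observation: the optimum is the walk 3->1->2, with weight 0 + (-6) = -6.
Optimal value attained by: walk 3->1->2.
Answer: (A^⊗2)[3][2] = -6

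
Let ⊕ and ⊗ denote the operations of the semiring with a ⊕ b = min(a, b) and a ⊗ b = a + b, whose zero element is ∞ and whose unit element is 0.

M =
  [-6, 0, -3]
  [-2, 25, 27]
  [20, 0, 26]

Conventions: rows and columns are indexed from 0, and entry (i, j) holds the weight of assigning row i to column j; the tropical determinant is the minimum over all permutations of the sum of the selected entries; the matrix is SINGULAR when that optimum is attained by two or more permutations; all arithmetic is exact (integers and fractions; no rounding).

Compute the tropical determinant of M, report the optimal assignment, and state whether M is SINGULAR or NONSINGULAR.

σ = (0, 1, 2): (-6) + 25 + 26 = 45
σ = (0, 2, 1): (-6) + 27 + 0 = 21
σ = (1, 0, 2): 0 + (-2) + 26 = 24
σ = (1, 2, 0): 0 + 27 + 20 = 47
σ = (2, 0, 1): (-3) + (-2) + 0 = -5
σ = (2, 1, 0): (-3) + 25 + 20 = 42
Optimal value attained by: σ = (2, 0, 1).
Answer: det⊕(M) = -5; verdict: NONSINGULAR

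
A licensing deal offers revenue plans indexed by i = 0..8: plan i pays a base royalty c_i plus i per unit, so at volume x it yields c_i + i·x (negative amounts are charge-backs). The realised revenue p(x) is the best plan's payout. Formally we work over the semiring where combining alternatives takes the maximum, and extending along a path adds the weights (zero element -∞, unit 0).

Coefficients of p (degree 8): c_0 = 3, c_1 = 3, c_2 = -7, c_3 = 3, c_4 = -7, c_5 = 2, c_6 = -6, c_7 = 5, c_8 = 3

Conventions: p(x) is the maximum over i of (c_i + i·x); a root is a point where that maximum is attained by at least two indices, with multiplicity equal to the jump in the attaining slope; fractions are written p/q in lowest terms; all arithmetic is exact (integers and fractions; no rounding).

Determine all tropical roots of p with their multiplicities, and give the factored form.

hull edge (i=0, c=3) to (i=7, c=5): slope 2/7, span 7
hull edge (i=7, c=5) to (i=8, c=3): slope -2, span 1
Factored form: p(x) = 3 ⊗ (x ⊕ (-2/7)) ⊗ (x ⊕ (-2/7)) ⊗ (x ⊕ (-2/7)) ⊗ (x ⊕ (-2/7)) ⊗ (x ⊕ (-2/7)) ⊗ (x ⊕ (-2/7)) ⊗ (x ⊕ (-2/7)) ⊗ (x ⊕ 2)
Answer: roots = -2/7 (mult 7), 2 (mult 1)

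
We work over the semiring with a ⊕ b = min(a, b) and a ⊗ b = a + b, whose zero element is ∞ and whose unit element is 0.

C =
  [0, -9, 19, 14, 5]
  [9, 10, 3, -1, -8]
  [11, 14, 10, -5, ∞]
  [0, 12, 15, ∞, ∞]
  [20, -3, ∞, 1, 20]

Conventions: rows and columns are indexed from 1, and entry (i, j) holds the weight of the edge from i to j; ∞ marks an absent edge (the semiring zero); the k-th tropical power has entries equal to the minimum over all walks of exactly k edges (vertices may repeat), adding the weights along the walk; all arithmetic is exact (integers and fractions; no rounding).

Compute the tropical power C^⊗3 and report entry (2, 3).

C^⊗2:
  [0, -9, -6, -10, -17]
  [-1, -11, 13, -7, 2]
  [-5, 2, 10, 5, 6]
  [0, -9, 15, 10, 4]
  [1, 7, 0, -4, -11]
C^⊗3:
  [-10, -20, -6, -16, -17]
  [-7, -10, -8, -12, -19]
  [-5, -14, 5, 1, -6]
  [0, -9, -6, -10, -17]
  [-4, -14, 10, -10, -1]
Key observation: the optimum is the walk 2->5->2->3, with weight (-8) + (-3) + 3 = -8.
Optimal value attained by: walk 2->5->2->3.
Answer: (C^⊗3)[2][3] = -8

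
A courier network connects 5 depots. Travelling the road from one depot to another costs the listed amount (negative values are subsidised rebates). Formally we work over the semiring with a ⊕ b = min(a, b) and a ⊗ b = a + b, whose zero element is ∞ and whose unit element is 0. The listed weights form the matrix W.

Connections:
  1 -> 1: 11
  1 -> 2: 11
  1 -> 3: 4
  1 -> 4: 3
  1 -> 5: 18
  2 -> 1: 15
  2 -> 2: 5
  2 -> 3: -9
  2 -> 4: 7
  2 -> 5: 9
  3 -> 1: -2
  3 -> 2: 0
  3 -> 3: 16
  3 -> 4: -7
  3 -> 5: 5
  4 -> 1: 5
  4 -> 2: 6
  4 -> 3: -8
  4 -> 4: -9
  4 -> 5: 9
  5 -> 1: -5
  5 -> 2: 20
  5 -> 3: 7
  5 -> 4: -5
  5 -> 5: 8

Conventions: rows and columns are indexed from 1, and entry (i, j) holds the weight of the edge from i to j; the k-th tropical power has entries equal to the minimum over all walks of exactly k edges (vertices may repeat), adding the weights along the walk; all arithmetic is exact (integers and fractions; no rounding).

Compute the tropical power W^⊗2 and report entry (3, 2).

W^⊗2:
  [2, 4, -5, -6, 9]
  [-11, -9, -4, -16, -4]
  [-2, -1, -15, -16, 2]
  [-10, -8, -17, -18, -3]
  [0, 1, -13, -14, 4]
Key observation: the optimum is the walk 3->4->2, with weight (-7) + 6 = -1.
Optimal value attained by: walk 3->4->2.
Answer: (W^⊗2)[3][2] = -1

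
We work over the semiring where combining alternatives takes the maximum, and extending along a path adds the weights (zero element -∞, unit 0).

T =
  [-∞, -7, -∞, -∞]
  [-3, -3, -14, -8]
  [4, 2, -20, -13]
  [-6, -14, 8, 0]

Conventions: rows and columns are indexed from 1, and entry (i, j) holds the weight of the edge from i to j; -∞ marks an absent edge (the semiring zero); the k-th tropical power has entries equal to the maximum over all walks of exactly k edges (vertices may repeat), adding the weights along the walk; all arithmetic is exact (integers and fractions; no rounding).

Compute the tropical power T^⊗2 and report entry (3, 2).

T^⊗2:
  [-10, -10, -21, -15]
  [-6, -6, 0, -8]
  [-1, -1, -5, -6]
  [12, 10, 8, 0]
Key observation: the optimum is the walk 3->2->2, with weight 2 + (-3) = -1.
Optimal value attained by: walk 3->2->2.
Answer: (T^⊗2)[3][2] = -1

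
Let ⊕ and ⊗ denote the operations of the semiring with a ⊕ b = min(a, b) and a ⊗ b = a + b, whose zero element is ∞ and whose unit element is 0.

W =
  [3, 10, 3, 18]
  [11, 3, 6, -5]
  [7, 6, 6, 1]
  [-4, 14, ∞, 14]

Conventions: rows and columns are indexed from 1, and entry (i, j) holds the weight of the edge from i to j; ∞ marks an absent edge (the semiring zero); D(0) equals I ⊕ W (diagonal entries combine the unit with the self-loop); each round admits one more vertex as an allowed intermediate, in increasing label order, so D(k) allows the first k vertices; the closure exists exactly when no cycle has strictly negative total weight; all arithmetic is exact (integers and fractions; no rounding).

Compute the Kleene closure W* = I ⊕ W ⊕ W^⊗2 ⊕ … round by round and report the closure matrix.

D(0):
  [0, 10, 3, 18]
  [11, 0, 6, -5]
  [7, 6, 0, 1]
  [-4, 14, ∞, 0]
D(1):
  [0, 10, 3, 18]
  [11, 0, 6, -5]
  [7, 6, 0, 1]
  [-4, 6, -1, 0]
D(2):
  [0, 10, 3, 5]
  [11, 0, 6, -5]
  [7, 6, 0, 1]
  [-4, 6, -1, 0]
D(3):
  [0, 9, 3, 4]
  [11, 0, 6, -5]
  [7, 6, 0, 1]
  [-4, 5, -1, 0]
D(4):
  [0, 9, 3, 4]
  [-9, 0, -6, -5]
  [-3, 6, 0, 1]
  [-4, 5, -1, 0]
Answer: W* = [[0, 9, 3, 4], [-9, 0, -6, -5], [-3, 6, 0, 1], [-4, 5, -1, 0]]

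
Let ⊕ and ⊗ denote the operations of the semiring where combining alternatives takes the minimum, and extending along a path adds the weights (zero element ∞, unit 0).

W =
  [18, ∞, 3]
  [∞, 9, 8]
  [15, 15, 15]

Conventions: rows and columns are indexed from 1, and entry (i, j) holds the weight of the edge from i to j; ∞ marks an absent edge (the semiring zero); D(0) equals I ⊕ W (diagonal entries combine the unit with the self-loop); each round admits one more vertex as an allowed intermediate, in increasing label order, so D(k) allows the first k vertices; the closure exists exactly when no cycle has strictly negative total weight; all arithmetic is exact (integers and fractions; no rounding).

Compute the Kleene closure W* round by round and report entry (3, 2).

D(0):
  [0, ∞, 3]
  [∞, 0, 8]
  [15, 15, 0]
D(1):
  [0, ∞, 3]
  [∞, 0, 8]
  [15, 15, 0]
D(2):
  [0, ∞, 3]
  [∞, 0, 8]
  [15, 15, 0]
D(3):
  [0, 18, 3]
  [23, 0, 8]
  [15, 15, 0]
Answer: W*[3][2] = 15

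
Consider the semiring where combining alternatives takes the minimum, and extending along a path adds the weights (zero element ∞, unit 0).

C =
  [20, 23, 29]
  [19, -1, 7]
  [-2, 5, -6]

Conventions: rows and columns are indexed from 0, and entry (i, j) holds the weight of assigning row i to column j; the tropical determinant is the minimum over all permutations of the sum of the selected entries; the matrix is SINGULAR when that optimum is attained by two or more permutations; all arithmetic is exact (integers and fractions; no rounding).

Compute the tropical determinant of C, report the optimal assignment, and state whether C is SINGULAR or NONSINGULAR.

σ = (0, 1, 2): 20 + (-1) + (-6) = 13
σ = (0, 2, 1): 20 + 7 + 5 = 32
σ = (1, 0, 2): 23 + 19 + (-6) = 36
σ = (1, 2, 0): 23 + 7 + (-2) = 28
σ = (2, 0, 1): 29 + 19 + 5 = 53
σ = (2, 1, 0): 29 + (-1) + (-2) = 26
Optimal value attained by: σ = (0, 1, 2).
Answer: det⊕(C) = 13; verdict: NONSINGULAR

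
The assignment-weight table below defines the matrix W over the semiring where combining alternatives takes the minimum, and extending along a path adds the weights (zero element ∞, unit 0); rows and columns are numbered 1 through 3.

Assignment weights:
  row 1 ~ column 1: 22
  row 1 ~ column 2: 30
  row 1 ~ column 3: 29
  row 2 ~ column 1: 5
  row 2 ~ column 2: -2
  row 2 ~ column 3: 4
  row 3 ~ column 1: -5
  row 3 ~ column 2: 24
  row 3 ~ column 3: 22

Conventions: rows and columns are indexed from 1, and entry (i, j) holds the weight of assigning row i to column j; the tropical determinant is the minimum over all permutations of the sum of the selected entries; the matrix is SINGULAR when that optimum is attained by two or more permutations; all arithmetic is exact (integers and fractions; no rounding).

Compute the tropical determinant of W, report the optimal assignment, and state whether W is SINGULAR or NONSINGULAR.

σ = (1, 2, 3): 22 + (-2) + 22 = 42
σ = (1, 3, 2): 22 + 4 + 24 = 50
σ = (2, 1, 3): 30 + 5 + 22 = 57
σ = (2, 3, 1): 30 + 4 + (-5) = 29
σ = (3, 1, 2): 29 + 5 + 24 = 58
σ = (3, 2, 1): 29 + (-2) + (-5) = 22
Optimal value attained by: σ = (3, 2, 1).
Answer: det⊕(W) = 22; verdict: NONSINGULAR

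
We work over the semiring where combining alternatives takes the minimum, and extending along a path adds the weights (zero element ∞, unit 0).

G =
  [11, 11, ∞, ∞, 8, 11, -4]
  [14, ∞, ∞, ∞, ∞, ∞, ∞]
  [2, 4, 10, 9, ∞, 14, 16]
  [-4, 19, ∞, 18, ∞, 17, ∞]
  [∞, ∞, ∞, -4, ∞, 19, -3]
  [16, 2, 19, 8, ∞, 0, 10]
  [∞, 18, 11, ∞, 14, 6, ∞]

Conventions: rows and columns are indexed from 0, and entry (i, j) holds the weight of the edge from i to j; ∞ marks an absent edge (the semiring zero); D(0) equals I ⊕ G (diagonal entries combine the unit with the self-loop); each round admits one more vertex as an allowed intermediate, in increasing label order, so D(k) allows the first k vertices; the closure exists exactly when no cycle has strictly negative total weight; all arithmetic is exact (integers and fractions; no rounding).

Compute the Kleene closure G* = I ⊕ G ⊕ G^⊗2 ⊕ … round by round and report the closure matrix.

D(0):
  [0, 11, ∞, ∞, 8, 11, -4]
  [14, 0, ∞, ∞, ∞, ∞, ∞]
  [2, 4, 0, 9, ∞, 14, 16]
  [-4, 19, ∞, 0, ∞, 17, ∞]
  [∞, ∞, ∞, -4, 0, 19, -3]
  [16, 2, 19, 8, ∞, 0, 10]
  [∞, 18, 11, ∞, 14, 6, 0]
D(1):
  [0, 11, ∞, ∞, 8, 11, -4]
  [14, 0, ∞, ∞, 22, 25, 10]
  [2, 4, 0, 9, 10, 13, -2]
  [-4, 7, ∞, 0, 4, 7, -8]
  [∞, ∞, ∞, -4, 0, 19, -3]
  [16, 2, 19, 8, 24, 0, 10]
  [∞, 18, 11, ∞, 14, 6, 0]
D(2):
  [0, 11, ∞, ∞, 8, 11, -4]
  [14, 0, ∞, ∞, 22, 25, 10]
  [2, 4, 0, 9, 10, 13, -2]
  [-4, 7, ∞, 0, 4, 7, -8]
  [∞, ∞, ∞, -4, 0, 19, -3]
  [16, 2, 19, 8, 24, 0, 10]
  [32, 18, 11, ∞, 14, 6, 0]
D(3):
  [0, 11, ∞, ∞, 8, 11, -4]
  [14, 0, ∞, ∞, 22, 25, 10]
  [2, 4, 0, 9, 10, 13, -2]
  [-4, 7, ∞, 0, 4, 7, -8]
  [∞, ∞, ∞, -4, 0, 19, -3]
  [16, 2, 19, 8, 24, 0, 10]
  [13, 15, 11, 20, 14, 6, 0]
D(4):
  [0, 11, ∞, ∞, 8, 11, -4]
  [14, 0, ∞, ∞, 22, 25, 10]
  [2, 4, 0, 9, 10, 13, -2]
  [-4, 7, ∞, 0, 4, 7, -8]
  [-8, 3, ∞, -4, 0, 3, -12]
  [4, 2, 19, 8, 12, 0, 0]
  [13, 15, 11, 20, 14, 6, 0]
D(5):
  [0, 11, ∞, 4, 8, 11, -4]
  [14, 0, ∞, 18, 22, 25, 10]
  [2, 4, 0, 6, 10, 13, -2]
  [-4, 7, ∞, 0, 4, 7, -8]
  [-8, 3, ∞, -4, 0, 3, -12]
  [4, 2, 19, 8, 12, 0, 0]
  [6, 15, 11, 10, 14, 6, 0]
D(6):
  [0, 11, 30, 4, 8, 11, -4]
  [14, 0, 44, 18, 22, 25, 10]
  [2, 4, 0, 6, 10, 13, -2]
  [-4, 7, 26, 0, 4, 7, -8]
  [-8, 3, 22, -4, 0, 3, -12]
  [4, 2, 19, 8, 12, 0, 0]
  [6, 8, 11, 10, 14, 6, 0]
D(7):
  [0, 4, 7, 4, 8, 2, -4]
  [14, 0, 21, 18, 22, 16, 10]
  [2, 4, 0, 6, 10, 4, -2]
  [-4, 0, 3, 0, 4, -2, -8]
  [-8, -4, -1, -4, 0, -6, -12]
  [4, 2, 11, 8, 12, 0, 0]
  [6, 8, 11, 10, 14, 6, 0]
Answer: G* = [[0, 4, 7, 4, 8, 2, -4], [14, 0, 21, 18, 22, 16, 10], [2, 4, 0, 6, 10, 4, -2], [-4, 0, 3, 0, 4, -2, -8], [-8, -4, -1, -4, 0, -6, -12], [4, 2, 11, 8, 12, 0, 0], [6, 8, 11, 10, 14, 6, 0]]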